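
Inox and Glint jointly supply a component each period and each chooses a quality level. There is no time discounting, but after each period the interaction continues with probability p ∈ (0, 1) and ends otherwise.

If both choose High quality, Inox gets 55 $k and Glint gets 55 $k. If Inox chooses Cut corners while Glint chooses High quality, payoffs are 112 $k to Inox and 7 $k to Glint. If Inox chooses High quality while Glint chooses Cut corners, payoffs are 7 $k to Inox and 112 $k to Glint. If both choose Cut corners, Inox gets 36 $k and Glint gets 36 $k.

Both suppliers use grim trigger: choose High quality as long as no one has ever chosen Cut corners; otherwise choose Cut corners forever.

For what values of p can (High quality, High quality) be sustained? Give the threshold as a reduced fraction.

3/4

Expected cooperation value is 55 + p·55 + p²·55 + … = 55/(1−p); deviation gives 112 + p·36/(1−p).
55 ≥ 112(1−p) + 36p ⇒ 76p ≥ 57 ⇒ p ≥ 57/76 = 3/4.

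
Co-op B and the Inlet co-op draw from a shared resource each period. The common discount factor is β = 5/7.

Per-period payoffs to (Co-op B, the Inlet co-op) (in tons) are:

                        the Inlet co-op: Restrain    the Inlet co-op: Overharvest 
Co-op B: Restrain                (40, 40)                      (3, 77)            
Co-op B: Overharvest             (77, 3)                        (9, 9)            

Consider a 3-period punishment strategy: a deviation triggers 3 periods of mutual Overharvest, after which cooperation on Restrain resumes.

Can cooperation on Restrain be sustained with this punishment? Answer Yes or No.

Yes

Comparing payoff streams over the 4 periods until play realigns: cooperate → 40(1+β+…+β^3); deviate → 77 + 9(β+…+β^3).
Cooperation is sustained iff (40−9)(β+…+β^3) ≥ 77−40.
β+…+β^3 = 5/7·(1−(5/7)^3)/(1−5/7) = 1.5889, and (77−40)/(40−9) = 1.1935.
1.5889 ≥ 1.1935, so cooperation is sustainable.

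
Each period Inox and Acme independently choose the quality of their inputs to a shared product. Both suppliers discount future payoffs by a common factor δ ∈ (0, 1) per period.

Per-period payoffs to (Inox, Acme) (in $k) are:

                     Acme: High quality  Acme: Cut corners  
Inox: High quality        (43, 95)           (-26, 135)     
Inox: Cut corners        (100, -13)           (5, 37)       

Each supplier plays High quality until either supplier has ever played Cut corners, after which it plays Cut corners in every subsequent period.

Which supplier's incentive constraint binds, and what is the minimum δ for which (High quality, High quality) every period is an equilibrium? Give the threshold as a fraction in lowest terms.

Inox; δ ≥ 3/5

Inox's threshold: (100−43)/(100−5) = 3/5.
Acme's threshold: (135−95)/(135−37) = 20/49.
3/5 > 20/49, so Inox binds and δ* = 3/5.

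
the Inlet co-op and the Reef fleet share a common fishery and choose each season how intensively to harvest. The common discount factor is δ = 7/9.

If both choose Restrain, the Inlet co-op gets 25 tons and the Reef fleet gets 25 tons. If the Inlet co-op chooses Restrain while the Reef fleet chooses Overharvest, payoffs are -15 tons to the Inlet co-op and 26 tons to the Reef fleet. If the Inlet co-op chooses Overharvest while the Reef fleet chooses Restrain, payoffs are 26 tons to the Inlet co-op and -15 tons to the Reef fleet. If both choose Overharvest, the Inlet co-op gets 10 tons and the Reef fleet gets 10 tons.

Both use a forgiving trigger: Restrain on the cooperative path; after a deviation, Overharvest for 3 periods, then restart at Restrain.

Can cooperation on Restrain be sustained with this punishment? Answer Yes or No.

A one-shot deviation gives 26 now, then 10 for 3 periods, then back to 25.
Gain from deviating: (26−25) today; loss: (25−10) in each of the next 3 periods.
No-deviation condition: (25−10)(δ+…+δ^3) ≥ 26−25, i.e. δ+…+δ^3 ≥ 1/15.
At δ = 7/9: δ+…+δ^3 = 1.8532 ≥ 0.0667.
So cooperation is sustainable.

Yes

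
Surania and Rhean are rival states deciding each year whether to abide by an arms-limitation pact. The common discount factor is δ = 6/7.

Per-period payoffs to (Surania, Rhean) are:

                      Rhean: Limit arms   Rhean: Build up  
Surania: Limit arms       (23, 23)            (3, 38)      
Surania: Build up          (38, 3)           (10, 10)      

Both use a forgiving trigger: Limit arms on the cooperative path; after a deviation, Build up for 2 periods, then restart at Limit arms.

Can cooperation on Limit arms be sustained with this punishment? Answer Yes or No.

Yes

IC: δ+…+δ^2 ≥ (38−23)/(23−10) = 15/13.
At δ = 6/7: partial sum = 1.5918 ≥ 1.1538. Cooperation sustainable.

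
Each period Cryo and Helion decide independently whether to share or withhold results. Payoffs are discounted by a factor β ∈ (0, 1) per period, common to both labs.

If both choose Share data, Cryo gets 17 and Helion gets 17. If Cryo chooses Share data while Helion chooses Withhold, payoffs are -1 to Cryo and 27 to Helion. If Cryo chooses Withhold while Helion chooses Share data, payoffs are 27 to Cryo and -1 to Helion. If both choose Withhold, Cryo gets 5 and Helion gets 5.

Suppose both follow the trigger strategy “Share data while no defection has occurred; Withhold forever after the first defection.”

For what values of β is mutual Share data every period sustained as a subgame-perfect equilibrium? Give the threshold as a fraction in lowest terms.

Cooperation forever yields 17 each period: 17/(1−β).
Deviating yields 27 once, then 5 forever: 27 + 5β/(1−β).
No profitable deviation requires 17/(1−β) ≥ 27 + 5β/(1−β).
Multiplying by (1−β): 17 ≥ 27(1−β) + 5β = 27 − 22β.
So 22β ≥ 10, i.e. β ≥ 10/22 = 5/11.

5/11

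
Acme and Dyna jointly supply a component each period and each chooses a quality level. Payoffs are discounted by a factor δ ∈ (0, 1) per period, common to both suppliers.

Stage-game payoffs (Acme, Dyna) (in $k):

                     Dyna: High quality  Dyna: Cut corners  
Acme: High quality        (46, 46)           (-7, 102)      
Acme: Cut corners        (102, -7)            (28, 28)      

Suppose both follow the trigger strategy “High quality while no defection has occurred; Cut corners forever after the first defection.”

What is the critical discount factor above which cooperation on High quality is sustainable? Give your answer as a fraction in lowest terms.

28/37

Under grim trigger the critical discount factor is (T−C)/(T−P) with T = 102, C = 46, P = 28.
δ* = (102−46)/(102−28) = 56/74 = 28/37.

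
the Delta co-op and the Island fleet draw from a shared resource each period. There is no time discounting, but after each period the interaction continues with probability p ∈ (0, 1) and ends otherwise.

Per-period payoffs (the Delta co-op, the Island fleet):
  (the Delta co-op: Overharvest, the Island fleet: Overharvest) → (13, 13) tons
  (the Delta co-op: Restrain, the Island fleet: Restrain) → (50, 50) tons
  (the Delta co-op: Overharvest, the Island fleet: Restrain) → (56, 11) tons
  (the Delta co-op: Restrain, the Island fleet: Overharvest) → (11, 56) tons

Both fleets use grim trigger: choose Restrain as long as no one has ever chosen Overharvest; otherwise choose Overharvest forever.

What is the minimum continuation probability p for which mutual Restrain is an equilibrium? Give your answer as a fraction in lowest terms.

With no time discounting, the continuation probability p plays the role of the discount factor.
Grim-trigger IC: 50/(1−p) ≥ 56 + 13p/(1−p) ⇒ p ≥ (56−50)/(56−13) = 6/43.

6/43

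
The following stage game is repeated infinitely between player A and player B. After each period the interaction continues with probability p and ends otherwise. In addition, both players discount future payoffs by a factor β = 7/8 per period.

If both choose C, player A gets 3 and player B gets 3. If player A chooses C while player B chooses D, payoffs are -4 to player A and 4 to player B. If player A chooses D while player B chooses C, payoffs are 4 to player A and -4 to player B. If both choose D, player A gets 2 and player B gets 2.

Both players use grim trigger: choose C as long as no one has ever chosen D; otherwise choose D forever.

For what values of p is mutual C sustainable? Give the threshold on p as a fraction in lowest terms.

4/7

With continuation probability p and discount β, the effective per-period discount factor is βp.
Grim-trigger IC: βp ≥ (4−3)/(4−2) = 1/2.
So p ≥ (1/2)/(7/8) = 4/7.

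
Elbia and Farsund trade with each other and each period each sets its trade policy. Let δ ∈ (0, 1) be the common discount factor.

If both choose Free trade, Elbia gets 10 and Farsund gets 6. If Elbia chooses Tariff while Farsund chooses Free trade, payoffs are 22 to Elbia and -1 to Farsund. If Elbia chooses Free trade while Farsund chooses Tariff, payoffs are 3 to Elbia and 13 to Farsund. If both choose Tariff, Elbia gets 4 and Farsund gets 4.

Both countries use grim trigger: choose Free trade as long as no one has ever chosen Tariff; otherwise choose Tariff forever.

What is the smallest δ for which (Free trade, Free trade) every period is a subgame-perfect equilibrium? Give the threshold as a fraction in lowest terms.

7/9

Elbia: cooperation gives 10 each period; deviation gives 22 once then 4 forever.
  10/(1−δ) ≥ 22 + 4δ/(1−δ) ⇒ δ ≥ 12/18 = 2/3.
Farsund: cooperation gives 6 each period; deviation gives 13 once then 4 forever.
  δ ≥ 7/9.
Both must hold, so the binding constraint is Farsund's: δ ≥ 7/9.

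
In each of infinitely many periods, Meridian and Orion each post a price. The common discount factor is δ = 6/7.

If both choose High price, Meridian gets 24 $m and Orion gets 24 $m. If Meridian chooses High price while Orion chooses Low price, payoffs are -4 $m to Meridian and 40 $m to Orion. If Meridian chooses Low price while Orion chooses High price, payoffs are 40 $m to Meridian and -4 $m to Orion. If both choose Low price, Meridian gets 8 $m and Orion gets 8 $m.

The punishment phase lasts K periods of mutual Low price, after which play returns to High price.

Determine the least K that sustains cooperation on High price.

2

IC: δ(1−δ^K)/(1−δ) ≥ (40−24)/(24−8) = 1.
With δ = 6/7: need 1 − δ^K ≥ 1·(1−6/7)/(6/7), i.e. δ^K ≤ 0.8333.
Since (6/7)^1 = 0.8571 and (6/7)^2 = 0.7347, the smallest such K is 2.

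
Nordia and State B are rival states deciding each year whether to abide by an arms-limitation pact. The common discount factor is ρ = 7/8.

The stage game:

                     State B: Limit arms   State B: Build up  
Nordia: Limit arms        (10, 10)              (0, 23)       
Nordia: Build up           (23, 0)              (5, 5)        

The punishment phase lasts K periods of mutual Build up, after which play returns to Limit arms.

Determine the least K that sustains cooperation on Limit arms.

Need Σ_{k=1}^{K} ρ^k ≥ (23−10)/(10−5) = 2.6000 at ρ = 7/8.
At K = 3 the sum is 2.3105 < 2.6000; at K = 4 it is 2.8967 ≥ 2.6000.
So the minimum punishment length is K = 4.

4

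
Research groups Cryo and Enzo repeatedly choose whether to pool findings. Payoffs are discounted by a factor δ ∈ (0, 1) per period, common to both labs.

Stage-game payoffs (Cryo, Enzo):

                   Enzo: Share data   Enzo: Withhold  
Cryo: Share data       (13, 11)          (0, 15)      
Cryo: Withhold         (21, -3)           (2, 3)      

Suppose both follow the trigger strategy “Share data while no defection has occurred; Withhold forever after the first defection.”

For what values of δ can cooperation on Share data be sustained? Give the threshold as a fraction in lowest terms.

8/19

For Cryo: deviation gain 21−13 = 8, per-period punishment loss 13−2 = 11. IC gives δ ≥ 8/19.
For Enzo: gain 4, loss 8 per period, so δ ≥ 4/12 = 1/3.
The tighter constraint is Cryo's, so cooperation needs δ ≥ 8/19.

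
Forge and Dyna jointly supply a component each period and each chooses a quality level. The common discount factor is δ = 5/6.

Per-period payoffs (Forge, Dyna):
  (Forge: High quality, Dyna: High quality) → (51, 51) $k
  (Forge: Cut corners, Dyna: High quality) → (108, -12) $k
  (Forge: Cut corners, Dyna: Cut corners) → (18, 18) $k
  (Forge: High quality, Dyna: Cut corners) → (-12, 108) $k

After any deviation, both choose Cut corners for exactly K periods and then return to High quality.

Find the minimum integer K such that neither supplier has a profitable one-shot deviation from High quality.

No profitable deviation requires (51−18)(δ+…+δ^K) ≥ 108−51, i.e. δ+…+δ^K ≥ 19/11 ≈ 1.7273.
With δ = 5/6, the partial sums are K=1: 0.8333, K=2: 1.5278, K=3: 2.1065.
K = 3 is the first length at which the sum reaches 1.7273.

3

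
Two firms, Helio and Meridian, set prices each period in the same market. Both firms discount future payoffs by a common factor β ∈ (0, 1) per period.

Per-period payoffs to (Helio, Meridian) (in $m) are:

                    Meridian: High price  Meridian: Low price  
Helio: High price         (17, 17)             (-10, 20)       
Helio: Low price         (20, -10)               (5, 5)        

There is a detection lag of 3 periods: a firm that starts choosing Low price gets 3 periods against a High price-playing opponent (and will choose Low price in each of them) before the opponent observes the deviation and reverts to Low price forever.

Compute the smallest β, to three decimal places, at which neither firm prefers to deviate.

A deviator earns 20 for 3 periods, then 5 forever; cooperating earns 17 forever. Multiplying the IC by (1−β):
17 ≥ 20(1−β^3) + 5β^3, so 15·β^3 ≥ 3 and β^3 ≥ 1/5.
β ≥ (1/5)^(1/3) ≈ 0.585.

0.585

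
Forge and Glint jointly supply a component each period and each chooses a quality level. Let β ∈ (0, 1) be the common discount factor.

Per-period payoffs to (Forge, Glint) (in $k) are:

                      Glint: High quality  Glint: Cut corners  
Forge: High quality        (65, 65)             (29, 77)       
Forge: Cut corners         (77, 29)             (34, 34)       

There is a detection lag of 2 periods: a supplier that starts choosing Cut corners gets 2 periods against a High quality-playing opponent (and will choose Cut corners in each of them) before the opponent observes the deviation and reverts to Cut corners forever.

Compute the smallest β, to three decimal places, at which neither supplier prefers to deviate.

0.528

The best deviation is to choose Cut corners for all 2 undetected periods, earning 77 each, then 34 forever once detected.
Deviation value: 77(1−β^2)/(1−β) + 34β^2/(1−β); cooperation value: 65/(1−β).
IC: 65 ≥ 77(1−β^2) + 34β^2 = 77 − 43β^2.
So β^2 ≥ 12/43, giving β ≥ (12/43)^(1/2) ≈ 0.528.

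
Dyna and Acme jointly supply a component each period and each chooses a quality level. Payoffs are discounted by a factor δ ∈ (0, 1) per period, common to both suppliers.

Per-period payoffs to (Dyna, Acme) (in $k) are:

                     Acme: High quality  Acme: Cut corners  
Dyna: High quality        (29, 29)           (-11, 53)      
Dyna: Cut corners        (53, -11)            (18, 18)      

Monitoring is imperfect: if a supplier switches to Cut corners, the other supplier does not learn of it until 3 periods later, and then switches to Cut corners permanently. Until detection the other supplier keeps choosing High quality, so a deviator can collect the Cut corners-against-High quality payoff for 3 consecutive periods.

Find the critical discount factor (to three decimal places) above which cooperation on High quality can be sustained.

A deviator earns 53 for 3 periods, then 18 forever; cooperating earns 29 forever. Multiplying the IC by (1−δ):
29 ≥ 53(1−δ^3) + 18δ^3, so 35·δ^3 ≥ 24 and δ^3 ≥ 24/35.
δ ≥ (24/35)^(1/3) ≈ 0.882.

0.882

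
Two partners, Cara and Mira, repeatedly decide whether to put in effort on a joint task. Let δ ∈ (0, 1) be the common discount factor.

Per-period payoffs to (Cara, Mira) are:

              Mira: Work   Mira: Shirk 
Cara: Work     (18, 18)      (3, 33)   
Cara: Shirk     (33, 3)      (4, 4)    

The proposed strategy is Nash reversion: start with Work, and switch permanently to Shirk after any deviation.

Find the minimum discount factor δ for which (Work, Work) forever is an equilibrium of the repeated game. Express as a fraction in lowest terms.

18/(1−δ) ≥ 33 + 4δ/(1−δ)
18 ≥ 33 − 29δ
δ ≥ 15/29.

15/29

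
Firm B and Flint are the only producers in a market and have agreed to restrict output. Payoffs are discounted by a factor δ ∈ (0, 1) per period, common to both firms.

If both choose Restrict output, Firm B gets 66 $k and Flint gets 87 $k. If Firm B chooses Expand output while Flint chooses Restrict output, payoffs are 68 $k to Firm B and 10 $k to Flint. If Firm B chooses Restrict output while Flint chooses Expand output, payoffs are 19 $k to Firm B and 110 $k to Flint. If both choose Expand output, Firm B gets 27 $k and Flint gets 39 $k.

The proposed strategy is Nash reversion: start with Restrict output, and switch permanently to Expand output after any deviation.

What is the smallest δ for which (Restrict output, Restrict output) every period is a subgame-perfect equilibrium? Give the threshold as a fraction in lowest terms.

23/71

Firm B's threshold: (68−66)/(68−27) = 2/41.
Flint's threshold: (110−87)/(110−39) = 23/71.
2/41 < 23/71, so Flint binds and δ* = 23/71.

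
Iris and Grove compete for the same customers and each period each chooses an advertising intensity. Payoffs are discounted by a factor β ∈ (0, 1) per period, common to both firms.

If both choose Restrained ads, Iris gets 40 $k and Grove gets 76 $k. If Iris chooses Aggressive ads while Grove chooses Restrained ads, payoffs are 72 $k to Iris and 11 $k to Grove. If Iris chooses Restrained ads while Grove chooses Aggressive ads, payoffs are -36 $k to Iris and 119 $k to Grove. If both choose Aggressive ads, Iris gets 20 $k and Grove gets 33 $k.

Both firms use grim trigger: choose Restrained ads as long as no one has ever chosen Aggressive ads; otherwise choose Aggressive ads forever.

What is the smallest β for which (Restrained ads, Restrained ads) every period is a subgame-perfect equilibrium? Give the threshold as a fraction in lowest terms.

8/13

Iris: cooperation gives 40 each period; deviation gives 72 once then 20 forever.
  40/(1−β) ≥ 72 + 20β/(1−β) ⇒ β ≥ 32/52 = 8/13.
Grove: cooperation gives 76 each period; deviation gives 119 once then 33 forever.
  β ≥ 43/86 = 1/2.
Both must hold, so the binding constraint is Iris's: β ≥ 8/13.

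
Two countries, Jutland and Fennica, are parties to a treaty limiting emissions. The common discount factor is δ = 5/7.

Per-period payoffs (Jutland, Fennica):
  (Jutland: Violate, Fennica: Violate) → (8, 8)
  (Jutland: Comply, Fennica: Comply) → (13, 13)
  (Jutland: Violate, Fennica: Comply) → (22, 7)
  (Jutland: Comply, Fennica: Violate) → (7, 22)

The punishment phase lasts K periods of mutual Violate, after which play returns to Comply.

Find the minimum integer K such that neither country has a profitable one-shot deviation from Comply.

No profitable deviation requires (13−8)(δ+…+δ^K) ≥ 22−13, i.e. δ+…+δ^K ≥ 9/5 ≈ 1.8000.
With δ = 5/7, the partial sums are K=1: 0.7143, K=2: 1.2245, K=3: 1.5889, K=4: 1.8492.
K = 4 is the first length at which the sum reaches 1.8000.

4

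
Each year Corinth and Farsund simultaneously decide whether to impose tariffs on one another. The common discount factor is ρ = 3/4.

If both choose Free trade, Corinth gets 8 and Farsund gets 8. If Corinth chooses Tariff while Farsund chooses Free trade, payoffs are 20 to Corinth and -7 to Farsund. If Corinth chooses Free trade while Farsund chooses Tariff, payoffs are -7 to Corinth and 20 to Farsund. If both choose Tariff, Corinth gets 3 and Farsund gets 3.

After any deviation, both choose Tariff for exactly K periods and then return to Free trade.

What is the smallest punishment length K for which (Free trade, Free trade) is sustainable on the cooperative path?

No profitable deviation requires (8−3)(ρ+…+ρ^K) ≥ 20−8, i.e. ρ+…+ρ^K ≥ 12/5 ≈ 2.4000.
With ρ = 3/4, the partial sums are K=1: 0.7500, K=2: 1.3125, K=3: 1.7344, K=4: 2.0508, K=5: 2.2881, K=6: 2.4661.
K = 6 is the first length at which the sum reaches 2.4000.

6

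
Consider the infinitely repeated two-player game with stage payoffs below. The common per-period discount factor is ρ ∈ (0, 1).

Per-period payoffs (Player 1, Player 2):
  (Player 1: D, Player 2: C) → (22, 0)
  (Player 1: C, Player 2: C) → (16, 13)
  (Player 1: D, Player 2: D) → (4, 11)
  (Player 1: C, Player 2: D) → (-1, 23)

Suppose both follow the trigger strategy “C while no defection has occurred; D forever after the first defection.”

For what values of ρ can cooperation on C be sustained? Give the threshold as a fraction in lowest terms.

For Player 1: deviation gain 22−16 = 6, per-period punishment loss 16−4 = 12. IC gives ρ ≥ 6/18 = 1/3.
For Player 2: gain 10, loss 2 per period, so ρ ≥ 10/12 = 5/6.
The tighter constraint is Player 2's, so cooperation needs ρ ≥ 5/6.

5/6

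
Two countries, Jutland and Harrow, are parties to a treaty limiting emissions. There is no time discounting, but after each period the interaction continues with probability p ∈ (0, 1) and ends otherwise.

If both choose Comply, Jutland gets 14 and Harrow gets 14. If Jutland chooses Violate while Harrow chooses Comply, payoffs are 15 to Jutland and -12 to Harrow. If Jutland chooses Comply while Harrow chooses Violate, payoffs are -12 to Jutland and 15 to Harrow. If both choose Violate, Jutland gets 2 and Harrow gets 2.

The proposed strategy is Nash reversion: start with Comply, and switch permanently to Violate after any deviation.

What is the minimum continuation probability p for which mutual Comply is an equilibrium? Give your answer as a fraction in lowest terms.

With no time discounting, the continuation probability p plays the role of the discount factor.
Grim-trigger IC: 14/(1−p) ≥ 15 + 2p/(1−p) ⇒ p ≥ (15−14)/(15−2) = 1/13.

1/13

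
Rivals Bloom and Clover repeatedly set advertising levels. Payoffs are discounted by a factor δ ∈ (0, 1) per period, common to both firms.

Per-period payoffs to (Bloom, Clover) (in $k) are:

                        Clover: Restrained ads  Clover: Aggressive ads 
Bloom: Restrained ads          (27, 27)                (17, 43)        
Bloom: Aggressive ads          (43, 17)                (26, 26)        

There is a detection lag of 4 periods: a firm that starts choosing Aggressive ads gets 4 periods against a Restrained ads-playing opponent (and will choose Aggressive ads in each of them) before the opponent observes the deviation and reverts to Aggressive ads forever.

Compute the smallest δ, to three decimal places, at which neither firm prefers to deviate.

The best deviation is to choose Aggressive ads for all 4 undetected periods, earning 43 each, then 26 forever once detected.
Deviation value: 43(1−δ^4)/(1−δ) + 26δ^4/(1−δ); cooperation value: 27/(1−δ).
IC: 27 ≥ 43(1−δ^4) + 26δ^4 = 43 − 17δ^4.
So δ^4 ≥ 16/17, giving δ ≥ (16/17)^(1/4) ≈ 0.985.

0.985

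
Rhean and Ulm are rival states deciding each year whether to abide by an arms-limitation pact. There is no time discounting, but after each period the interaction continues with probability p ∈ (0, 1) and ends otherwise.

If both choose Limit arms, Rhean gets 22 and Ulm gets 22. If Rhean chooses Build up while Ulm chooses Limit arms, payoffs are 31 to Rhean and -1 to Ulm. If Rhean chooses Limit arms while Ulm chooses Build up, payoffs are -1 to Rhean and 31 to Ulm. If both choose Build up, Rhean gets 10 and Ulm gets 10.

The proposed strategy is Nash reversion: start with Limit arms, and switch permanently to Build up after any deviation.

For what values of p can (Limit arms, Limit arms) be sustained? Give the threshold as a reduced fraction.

Expected cooperation value is 22 + p·22 + p²·22 + … = 22/(1−p); deviation gives 31 + p·10/(1−p).
22 ≥ 31(1−p) + 10p ⇒ 21p ≥ 9 ⇒ p ≥ 9/21 = 3/7.

3/7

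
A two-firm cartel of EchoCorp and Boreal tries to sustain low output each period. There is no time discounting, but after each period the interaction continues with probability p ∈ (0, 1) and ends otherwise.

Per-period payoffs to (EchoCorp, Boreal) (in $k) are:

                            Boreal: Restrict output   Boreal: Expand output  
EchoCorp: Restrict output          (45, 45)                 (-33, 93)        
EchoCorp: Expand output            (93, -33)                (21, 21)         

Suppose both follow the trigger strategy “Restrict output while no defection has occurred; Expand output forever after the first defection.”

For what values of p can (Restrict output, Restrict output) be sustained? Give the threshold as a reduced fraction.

With no time discounting, the continuation probability p plays the role of the discount factor.
Grim-trigger IC: 45/(1−p) ≥ 93 + 21p/(1−p) ⇒ p ≥ (93−45)/(93−21) = 2/3.

2/3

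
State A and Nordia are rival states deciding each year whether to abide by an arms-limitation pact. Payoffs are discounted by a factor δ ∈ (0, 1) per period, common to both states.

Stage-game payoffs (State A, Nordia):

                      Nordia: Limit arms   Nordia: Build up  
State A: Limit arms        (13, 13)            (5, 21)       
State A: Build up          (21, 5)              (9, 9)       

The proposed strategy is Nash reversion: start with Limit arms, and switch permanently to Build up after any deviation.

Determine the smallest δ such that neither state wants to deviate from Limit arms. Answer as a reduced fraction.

2/3

13/(1−δ) ≥ 21 + 9δ/(1−δ)
13 ≥ 21 − 12δ
δ ≥ 8/12 = 2/3.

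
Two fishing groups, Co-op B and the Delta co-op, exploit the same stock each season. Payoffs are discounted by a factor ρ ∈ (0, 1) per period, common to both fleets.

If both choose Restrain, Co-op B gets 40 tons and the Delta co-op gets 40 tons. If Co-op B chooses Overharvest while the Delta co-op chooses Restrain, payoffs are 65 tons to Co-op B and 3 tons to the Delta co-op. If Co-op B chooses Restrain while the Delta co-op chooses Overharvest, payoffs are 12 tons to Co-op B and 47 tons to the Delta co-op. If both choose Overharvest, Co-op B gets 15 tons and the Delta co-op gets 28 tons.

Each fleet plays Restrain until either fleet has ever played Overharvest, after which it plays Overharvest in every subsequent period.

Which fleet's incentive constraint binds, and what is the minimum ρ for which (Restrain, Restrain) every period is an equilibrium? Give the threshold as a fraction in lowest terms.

Co-op B; ρ ≥ 1/2

Co-op B's threshold: (65−40)/(65−15) = 1/2.
the Delta co-op's threshold: (47−40)/(47−28) = 7/19.
1/2 > 7/19, so Co-op B binds and ρ* = 1/2.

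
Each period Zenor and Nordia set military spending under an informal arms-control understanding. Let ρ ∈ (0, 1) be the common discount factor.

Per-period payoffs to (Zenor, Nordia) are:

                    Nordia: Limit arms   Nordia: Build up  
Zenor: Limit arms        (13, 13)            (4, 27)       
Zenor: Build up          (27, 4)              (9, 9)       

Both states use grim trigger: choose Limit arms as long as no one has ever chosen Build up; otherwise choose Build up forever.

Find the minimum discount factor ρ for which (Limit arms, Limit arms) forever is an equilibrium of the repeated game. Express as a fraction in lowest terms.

7/9

One-period gain from deviating is 27 − 13 = 14. The loss is 13 − 9 = 4 in every subsequent period, with present value 4·ρ/(1−ρ).
Deviation is unprofitable when 4·ρ/(1−ρ) ≥ 14, i.e. ρ/(1−ρ) ≥ 7/2.
Equivalently ρ ≥ 14/(14+4) = 7/9.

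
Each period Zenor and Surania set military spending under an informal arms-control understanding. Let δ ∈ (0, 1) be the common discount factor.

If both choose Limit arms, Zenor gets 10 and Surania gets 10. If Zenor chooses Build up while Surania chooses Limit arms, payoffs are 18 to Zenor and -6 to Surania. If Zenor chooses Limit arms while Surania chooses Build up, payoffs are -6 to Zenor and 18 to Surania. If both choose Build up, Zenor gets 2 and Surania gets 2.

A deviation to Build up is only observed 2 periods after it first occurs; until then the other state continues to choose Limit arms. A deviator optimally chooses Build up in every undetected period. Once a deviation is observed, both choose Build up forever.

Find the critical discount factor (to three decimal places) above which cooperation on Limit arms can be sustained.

The best deviation is to choose Build up for all 2 undetected periods, earning 18 each, then 2 forever once detected.
Deviation value: 18(1−δ^2)/(1−δ) + 2δ^2/(1−δ); cooperation value: 10/(1−δ).
IC: 10 ≥ 18(1−δ^2) + 2δ^2 = 18 − 16δ^2.
So δ^2 ≥ 8/16 = 1/2, giving δ ≥ (1/2)^(1/2) ≈ 0.707.

0.707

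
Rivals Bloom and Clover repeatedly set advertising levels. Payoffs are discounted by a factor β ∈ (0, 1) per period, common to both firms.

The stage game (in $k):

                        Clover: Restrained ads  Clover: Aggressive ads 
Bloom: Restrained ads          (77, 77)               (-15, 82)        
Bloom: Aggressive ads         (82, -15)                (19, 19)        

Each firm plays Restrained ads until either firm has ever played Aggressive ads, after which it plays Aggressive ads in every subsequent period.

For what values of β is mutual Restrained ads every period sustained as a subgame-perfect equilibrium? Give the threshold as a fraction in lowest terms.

5/63

One-period gain from deviating is 82 − 77 = 5. The loss is 77 − 19 = 58 in every subsequent period, with present value 58·β/(1−β).
Deviation is unprofitable when 58·β/(1−β) ≥ 5, i.e. β/(1−β) ≥ 5/58.
Equivalently β ≥ 5/(5+58) = 5/63.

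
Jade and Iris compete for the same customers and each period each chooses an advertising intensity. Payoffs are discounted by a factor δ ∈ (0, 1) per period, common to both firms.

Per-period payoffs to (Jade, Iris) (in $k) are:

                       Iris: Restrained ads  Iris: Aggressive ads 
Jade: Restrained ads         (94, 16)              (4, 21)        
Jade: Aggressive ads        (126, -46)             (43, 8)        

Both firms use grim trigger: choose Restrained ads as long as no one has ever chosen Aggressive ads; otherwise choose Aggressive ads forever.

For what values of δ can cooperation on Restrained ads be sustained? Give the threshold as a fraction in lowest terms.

Jade: cooperation gives 94 each period; deviation gives 126 once then 43 forever.
  94/(1−δ) ≥ 126 + 43δ/(1−δ) ⇒ δ ≥ 32/83.
Iris: cooperation gives 16 each period; deviation gives 21 once then 8 forever.
  δ ≥ 5/13.
Both must hold, so the binding constraint is Jade's: δ ≥ 32/83.

32/83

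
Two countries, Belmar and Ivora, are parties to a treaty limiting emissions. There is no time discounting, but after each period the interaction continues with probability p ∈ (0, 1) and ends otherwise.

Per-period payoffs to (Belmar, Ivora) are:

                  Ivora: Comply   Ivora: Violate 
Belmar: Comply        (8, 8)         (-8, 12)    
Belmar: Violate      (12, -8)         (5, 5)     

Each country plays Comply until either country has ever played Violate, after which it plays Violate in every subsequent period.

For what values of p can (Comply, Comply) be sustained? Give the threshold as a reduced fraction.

With no time discounting, the continuation probability p plays the role of the discount factor.
Grim-trigger IC: 8/(1−p) ≥ 12 + 5p/(1−p) ⇒ p ≥ (12−8)/(12−5) = 4/7.

4/7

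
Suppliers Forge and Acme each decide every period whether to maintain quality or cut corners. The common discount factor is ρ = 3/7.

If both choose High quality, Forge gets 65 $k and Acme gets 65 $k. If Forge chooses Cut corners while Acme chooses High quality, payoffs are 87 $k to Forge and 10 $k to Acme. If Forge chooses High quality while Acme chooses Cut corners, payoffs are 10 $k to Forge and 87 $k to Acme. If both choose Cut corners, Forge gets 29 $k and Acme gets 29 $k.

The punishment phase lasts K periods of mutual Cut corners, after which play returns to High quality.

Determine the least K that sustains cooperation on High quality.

2

No profitable deviation requires (65−29)(ρ+…+ρ^K) ≥ 87−65, i.e. ρ+…+ρ^K ≥ 11/18 ≈ 0.6111.
With ρ = 3/7, the partial sums are K=1: 0.4286, K=2: 0.6122.
K = 2 is the first length at which the sum reaches 0.6111.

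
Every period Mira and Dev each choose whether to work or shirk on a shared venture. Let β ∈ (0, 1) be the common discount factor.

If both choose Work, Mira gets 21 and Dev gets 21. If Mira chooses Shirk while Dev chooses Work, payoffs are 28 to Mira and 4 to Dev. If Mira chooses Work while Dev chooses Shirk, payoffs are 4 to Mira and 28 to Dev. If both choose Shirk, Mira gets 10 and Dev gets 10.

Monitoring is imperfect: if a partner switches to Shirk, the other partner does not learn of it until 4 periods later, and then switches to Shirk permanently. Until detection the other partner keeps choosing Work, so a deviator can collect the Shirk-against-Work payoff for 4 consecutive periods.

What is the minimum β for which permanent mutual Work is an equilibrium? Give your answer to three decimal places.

0.790

A deviator earns 28 for 4 periods, then 10 forever; cooperating earns 21 forever. Multiplying the IC by (1−β):
21 ≥ 28(1−β^4) + 10β^4, so 18·β^4 ≥ 7 and β^4 ≥ 7/18.
β ≥ (7/18)^(1/4) ≈ 0.790.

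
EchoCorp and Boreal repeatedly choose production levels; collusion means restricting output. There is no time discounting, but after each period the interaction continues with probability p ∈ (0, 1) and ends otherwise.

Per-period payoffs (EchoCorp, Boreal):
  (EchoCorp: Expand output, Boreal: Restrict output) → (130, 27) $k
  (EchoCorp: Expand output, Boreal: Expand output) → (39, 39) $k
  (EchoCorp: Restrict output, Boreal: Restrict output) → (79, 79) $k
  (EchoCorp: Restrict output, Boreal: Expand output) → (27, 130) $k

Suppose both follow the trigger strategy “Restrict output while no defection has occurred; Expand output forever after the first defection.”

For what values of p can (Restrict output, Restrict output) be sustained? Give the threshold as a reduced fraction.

Expected cooperation value is 79 + p·79 + p²·79 + … = 79/(1−p); deviation gives 130 + p·39/(1−p).
79 ≥ 130(1−p) + 39p ⇒ 91p ≥ 51 ⇒ p ≥ 51/91.

51/91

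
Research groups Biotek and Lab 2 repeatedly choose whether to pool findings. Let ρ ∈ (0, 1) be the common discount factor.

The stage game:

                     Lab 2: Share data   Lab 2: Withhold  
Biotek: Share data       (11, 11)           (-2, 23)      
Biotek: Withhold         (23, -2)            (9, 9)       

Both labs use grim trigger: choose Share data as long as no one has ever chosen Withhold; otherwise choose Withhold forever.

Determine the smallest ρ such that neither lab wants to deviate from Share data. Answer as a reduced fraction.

One-period gain from deviating is 23 − 11 = 12. The loss is 11 − 9 = 2 in every subsequent period, with present value 2·ρ/(1−ρ).
Deviation is unprofitable when 2·ρ/(1−ρ) ≥ 12, i.e. ρ/(1−ρ) ≥ 6.
Equivalently ρ ≥ 12/(12+2) = 6/7.

6/7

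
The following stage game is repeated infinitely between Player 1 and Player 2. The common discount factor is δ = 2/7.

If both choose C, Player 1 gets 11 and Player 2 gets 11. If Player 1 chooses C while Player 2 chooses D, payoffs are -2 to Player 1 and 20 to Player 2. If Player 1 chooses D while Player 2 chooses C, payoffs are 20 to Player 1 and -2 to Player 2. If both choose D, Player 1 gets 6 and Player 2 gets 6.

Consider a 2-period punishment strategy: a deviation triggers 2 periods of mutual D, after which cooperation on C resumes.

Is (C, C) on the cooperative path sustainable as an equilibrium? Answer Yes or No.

IC: δ+…+δ^2 ≥ (20−11)/(11−6) = 9/5.
At δ = 2/7: partial sum = 0.3673 < 1.8000. Cooperation not sustainable.

No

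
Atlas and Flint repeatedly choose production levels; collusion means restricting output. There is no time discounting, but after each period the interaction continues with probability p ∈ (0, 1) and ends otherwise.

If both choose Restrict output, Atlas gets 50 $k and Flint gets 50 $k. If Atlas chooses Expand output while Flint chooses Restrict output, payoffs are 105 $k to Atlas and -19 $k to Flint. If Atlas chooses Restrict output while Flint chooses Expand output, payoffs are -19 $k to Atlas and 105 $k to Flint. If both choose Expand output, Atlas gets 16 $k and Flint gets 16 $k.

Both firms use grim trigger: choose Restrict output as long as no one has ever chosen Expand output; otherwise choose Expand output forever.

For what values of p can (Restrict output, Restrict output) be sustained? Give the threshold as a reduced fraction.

55/89

With no time discounting, the continuation probability p plays the role of the discount factor.
Grim-trigger IC: 50/(1−p) ≥ 105 + 16p/(1−p) ⇒ p ≥ (105−50)/(105−16) = 55/89.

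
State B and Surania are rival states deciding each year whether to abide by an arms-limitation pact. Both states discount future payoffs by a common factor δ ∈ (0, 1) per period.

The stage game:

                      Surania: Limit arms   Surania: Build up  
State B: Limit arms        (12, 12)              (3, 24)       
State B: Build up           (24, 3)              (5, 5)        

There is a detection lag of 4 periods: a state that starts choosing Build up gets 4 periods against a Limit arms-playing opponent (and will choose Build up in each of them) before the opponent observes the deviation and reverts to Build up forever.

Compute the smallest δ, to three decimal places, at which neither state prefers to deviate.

The best deviation is to choose Build up for all 4 undetected periods, earning 24 each, then 5 forever once detected.
Deviation value: 24(1−δ^4)/(1−δ) + 5δ^4/(1−δ); cooperation value: 12/(1−δ).
IC: 12 ≥ 24(1−δ^4) + 5δ^4 = 24 − 19δ^4.
So δ^4 ≥ 12/19, giving δ ≥ (12/19)^(1/4) ≈ 0.891.

0.891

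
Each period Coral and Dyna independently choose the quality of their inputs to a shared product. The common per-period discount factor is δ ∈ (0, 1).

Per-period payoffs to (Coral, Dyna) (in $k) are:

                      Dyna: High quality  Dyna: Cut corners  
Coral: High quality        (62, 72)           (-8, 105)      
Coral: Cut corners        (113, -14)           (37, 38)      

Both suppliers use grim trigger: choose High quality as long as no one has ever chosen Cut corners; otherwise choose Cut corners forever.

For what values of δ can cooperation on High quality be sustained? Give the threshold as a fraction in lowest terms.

51/76

For Coral: deviation gain 113−62 = 51, per-period punishment loss 62−37 = 25. IC gives δ ≥ 51/76.
For Dyna: gain 33, loss 34 per period, so δ ≥ 33/67.
The tighter constraint is Coral's, so cooperation needs δ ≥ 51/76.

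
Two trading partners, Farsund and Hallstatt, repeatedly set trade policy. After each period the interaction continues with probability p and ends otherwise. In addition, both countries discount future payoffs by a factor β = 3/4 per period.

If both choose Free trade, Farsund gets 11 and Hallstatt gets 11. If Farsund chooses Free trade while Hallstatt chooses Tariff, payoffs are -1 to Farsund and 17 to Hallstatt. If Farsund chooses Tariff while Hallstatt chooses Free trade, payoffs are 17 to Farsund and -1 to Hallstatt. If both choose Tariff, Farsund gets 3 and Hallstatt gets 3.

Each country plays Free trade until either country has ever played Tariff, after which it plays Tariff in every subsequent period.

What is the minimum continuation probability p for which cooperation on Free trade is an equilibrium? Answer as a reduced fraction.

With continuation probability p and discount β, the effective per-period discount factor is βp.
Grim-trigger IC: βp ≥ (17−11)/(17−3) = 3/7.
So p ≥ (3/7)/(3/4) = 4/7.

4/7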